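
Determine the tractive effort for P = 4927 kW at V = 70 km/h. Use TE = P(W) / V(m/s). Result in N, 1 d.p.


Convert: P = 4927 kW = 4927000 W
V = 70 / 3.6 = 19.4444 m/s
TE = 4927000 / 19.4444
TE = 253388.6 N

253388.6


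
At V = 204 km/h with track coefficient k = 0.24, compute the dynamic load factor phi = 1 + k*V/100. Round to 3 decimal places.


phi = 1 + k * V / 100
phi = 1 + 0.24 * 204 / 100
phi = 1 + 0.4896
phi = 1.490

1.490


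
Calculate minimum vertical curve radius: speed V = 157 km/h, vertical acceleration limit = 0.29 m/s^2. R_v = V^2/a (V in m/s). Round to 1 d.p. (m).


Convert speed: V = 157 / 3.6 = 43.6111 m/s
V^2 = 1901.929 m^2/s^2
R_v = 1901.929 / 0.29
R_v = 6558.4 m

6558.4


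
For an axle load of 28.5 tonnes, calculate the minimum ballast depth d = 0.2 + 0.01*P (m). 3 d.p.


d = 0.2 + 0.01 * 28.5
d = 0.2 + 0.285
d = 0.485 m

0.485


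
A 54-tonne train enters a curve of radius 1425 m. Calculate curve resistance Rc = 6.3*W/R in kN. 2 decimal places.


Rc = 6.3 * W / R
Rc = 6.3 * 54 / 1425
Rc = 340.2 / 1425
Rc = 0.24 kN

0.24


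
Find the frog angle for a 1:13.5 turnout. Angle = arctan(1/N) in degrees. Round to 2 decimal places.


1/N = 1/13.5 = 0.074074
angle = arctan(0.074074) = 0.073939 rad
angle = 0.073939 * 180/pi = 4.24 degrees

4.24


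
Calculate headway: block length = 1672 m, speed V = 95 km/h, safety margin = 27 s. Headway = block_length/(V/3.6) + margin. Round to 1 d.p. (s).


V = 95 / 3.6 = 26.3889 m/s
Block traversal time = 1672 / 26.3889 = 63.36 s
Headway = 63.36 + 27
Headway = 90.4 s

90.4


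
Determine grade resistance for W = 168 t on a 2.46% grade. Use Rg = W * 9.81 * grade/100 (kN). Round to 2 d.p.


Rg = W * 9.81 * grade / 100
Rg = 168 * 9.81 * 2.46 / 100
Rg = 1648.08 * 0.0246
Rg = 40.54 kN

40.54


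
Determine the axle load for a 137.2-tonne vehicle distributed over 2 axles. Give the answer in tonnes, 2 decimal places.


Load per axle = total weight / number of axles
Load = 137.2 / 2
Load = 68.60 tonnes

68.60


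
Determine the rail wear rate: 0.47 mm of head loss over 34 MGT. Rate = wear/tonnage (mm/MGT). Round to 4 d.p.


Wear rate = total wear / cumulative tonnage
Rate = 0.47 / 34
Rate = 0.0138 mm/MGT

0.0138


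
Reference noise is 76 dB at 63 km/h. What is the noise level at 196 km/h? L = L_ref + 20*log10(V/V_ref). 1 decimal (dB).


V/V_ref = 196 / 63 = 3.111111
log10(3.111111) = 0.492916
20 * 0.492916 = 9.8583
L = 76 + 9.8583 = 85.9 dB

85.9


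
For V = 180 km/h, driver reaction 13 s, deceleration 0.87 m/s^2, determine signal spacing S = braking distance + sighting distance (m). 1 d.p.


V = 180 / 3.6 = 50.0 m/s
Braking distance = 50.0^2 / (2*0.87) = 1436.7816 m
Sighting distance = 50.0 * 13 = 650.0 m
S = 1436.7816 + 650.0 = 2086.8 m

2086.8


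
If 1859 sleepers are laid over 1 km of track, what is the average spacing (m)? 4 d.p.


Spacing = 1000 m / number of sleepers
Spacing = 1000 / 1859
Spacing = 0.5379 m

0.5379


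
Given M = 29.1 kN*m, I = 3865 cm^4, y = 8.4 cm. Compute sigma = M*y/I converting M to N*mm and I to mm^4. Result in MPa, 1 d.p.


Convert units:
M = 29.1 kN*m = 29100000 N*mm
y = 8.4 cm = 84 mm
I = 3865 cm^4 = 38650000 mm^4
sigma = 29100000 * 84 / 38650000
sigma = 63.2 MPa

63.2


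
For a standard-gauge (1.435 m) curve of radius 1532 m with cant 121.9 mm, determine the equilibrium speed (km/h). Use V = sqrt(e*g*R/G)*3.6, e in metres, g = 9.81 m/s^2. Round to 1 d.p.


Convert cant: e = 121.9 mm = 0.1219 m
V_ms = sqrt(0.1219 * 9.81 * 1532 / 1.435)
V_ms = sqrt(1276.672716) = 35.7306 m/s
V = 35.7306 * 3.6 = 128.6 km/h

128.6


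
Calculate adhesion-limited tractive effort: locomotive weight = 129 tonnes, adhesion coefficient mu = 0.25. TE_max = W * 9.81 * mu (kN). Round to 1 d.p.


TE_max = W * g * mu
TE_max = 129 * 9.81 * 0.25
TE_max = 1265.49 * 0.25
TE_max = 316.4 kN

316.4


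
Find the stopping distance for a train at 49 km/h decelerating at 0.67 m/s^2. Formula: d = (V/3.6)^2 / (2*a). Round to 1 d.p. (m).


Convert speed: V = 49 / 3.6 = 13.6111 m/s
V^2 = 185.2623
d = 185.2623 / (2 * 0.67)
d = 185.2623 / 1.34
d = 138.3 m

138.3


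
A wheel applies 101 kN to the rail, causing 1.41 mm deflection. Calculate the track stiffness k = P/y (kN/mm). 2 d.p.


Track stiffness k = P / y
k = 101 / 1.41
k = 71.63 kN/mm

71.63


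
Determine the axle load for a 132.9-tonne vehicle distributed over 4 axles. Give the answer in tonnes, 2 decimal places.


Load per axle = total weight / number of axles
Load = 132.9 / 4
Load = 33.23 tonnes

33.23


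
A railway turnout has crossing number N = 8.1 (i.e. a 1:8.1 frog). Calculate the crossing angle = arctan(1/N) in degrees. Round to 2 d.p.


1/N = 1/8.1 = 0.123457
angle = arctan(0.123457) = 0.122835 rad
angle = 0.122835 * 180/pi = 7.04 degrees

7.04


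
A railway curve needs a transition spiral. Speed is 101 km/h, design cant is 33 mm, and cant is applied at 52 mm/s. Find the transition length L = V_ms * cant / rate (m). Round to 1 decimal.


Convert speed: V = 101 / 3.6 = 28.0556 m/s
L = 28.0556 * 33 / 52
L = 925.8333 / 52
L = 17.8 m

17.8


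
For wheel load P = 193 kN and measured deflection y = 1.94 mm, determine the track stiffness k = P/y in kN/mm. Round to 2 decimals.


Track stiffness k = P / y
k = 193 / 1.94
k = 99.48 kN/mm

99.48


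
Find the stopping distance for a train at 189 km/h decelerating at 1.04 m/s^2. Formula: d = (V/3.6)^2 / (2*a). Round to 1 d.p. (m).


Convert speed: V = 189 / 3.6 = 52.5 m/s
V^2 = 2756.25
d = 2756.25 / (2 * 1.04)
d = 2756.25 / 2.08
d = 1325.1 m

1325.1


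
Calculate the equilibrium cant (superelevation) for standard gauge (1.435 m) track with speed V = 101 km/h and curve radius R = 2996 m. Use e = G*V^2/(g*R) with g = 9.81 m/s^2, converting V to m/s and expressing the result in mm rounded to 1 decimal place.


Convert speed: V = 101 / 3.6 = 28.0556 m/s
Apply formula: e = 1.435 * 28.0556^2 / (9.81 * 2996)
e = 1.435 * 787.1142 / 29390.76
e = 0.038431 m = 38.4 mm

38.4


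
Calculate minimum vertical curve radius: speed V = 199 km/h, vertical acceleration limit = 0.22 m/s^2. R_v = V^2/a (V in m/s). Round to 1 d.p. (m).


Convert speed: V = 199 / 3.6 = 55.2778 m/s
V^2 = 3055.6327 m^2/s^2
R_v = 3055.6327 / 0.22
R_v = 13889.2 m

13889.2


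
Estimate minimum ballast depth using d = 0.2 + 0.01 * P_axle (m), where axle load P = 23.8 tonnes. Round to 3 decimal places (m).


d = 0.2 + 0.01 * 23.8
d = 0.2 + 0.238
d = 0.438 m

0.438


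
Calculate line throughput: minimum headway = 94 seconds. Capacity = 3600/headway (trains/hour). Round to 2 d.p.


Capacity = 3600 / headway
Capacity = 3600 / 94
Capacity = 38.30 trains/hour

38.30


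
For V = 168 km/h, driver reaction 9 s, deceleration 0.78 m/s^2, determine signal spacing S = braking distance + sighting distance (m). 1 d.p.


V = 168 / 3.6 = 46.6667 m/s
Braking distance = 46.6667^2 / (2*0.78) = 1396.0114 m
Sighting distance = 46.6667 * 9 = 420.0 m
S = 1396.0114 + 420.0 = 1816.0 m

1816.0


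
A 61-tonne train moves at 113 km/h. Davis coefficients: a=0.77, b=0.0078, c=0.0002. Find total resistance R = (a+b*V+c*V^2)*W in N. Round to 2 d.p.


b*V = 0.0078 * 113 = 0.8814
c*V^2 = 0.0002 * 12769 = 2.5538
R_per_t = 0.77 + 0.8814 + 2.5538 = 4.2052 N/t
R_total = 4.2052 * 61 = 256.52 N

256.52


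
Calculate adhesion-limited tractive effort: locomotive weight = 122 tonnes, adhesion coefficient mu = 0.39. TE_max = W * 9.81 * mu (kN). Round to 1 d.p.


TE_max = W * g * mu
TE_max = 122 * 9.81 * 0.39
TE_max = 1196.82 * 0.39
TE_max = 466.8 kN

466.8


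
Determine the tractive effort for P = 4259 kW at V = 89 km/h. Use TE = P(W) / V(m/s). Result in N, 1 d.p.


Convert: P = 4259 kW = 4259000 W
V = 89 / 3.6 = 24.7222 m/s
TE = 4259000 / 24.7222
TE = 172274.2 N

172274.2


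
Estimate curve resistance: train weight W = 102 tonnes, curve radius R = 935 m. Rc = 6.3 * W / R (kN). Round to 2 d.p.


Rc = 6.3 * W / R
Rc = 6.3 * 102 / 935
Rc = 642.6 / 935
Rc = 0.69 kN

0.69


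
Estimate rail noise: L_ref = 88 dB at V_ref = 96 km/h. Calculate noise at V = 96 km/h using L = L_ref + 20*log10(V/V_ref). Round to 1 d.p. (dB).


V/V_ref = 96 / 96 = 1.0
log10(1.0) = 0.0
20 * 0.0 = 0.0
L = 88 + 0.0 = 88.0 dB

88.0


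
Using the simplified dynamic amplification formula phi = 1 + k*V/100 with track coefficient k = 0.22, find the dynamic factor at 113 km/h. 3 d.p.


phi = 1 + k * V / 100
phi = 1 + 0.22 * 113 / 100
phi = 1 + 0.2486
phi = 1.249

1.249


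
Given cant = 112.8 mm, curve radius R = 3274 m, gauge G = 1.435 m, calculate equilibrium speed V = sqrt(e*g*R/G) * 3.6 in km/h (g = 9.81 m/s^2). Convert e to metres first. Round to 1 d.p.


Convert cant: e = 112.8 mm = 0.1128 m
V_ms = sqrt(0.1128 * 9.81 * 3274 / 1.435)
V_ms = sqrt(2524.671521) = 50.2461 m/s
V = 50.2461 * 3.6 = 180.9 km/h

180.9


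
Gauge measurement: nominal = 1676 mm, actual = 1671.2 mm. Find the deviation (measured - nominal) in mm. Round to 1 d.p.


Deviation = measured - nominal
Deviation = 1671.2 - 1676
Deviation = -4.8 mm

-4.8


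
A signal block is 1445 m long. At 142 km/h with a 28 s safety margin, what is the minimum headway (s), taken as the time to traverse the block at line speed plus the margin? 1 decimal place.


V = 142 / 3.6 = 39.4444 m/s
Block traversal time = 1445 / 39.4444 = 36.6338 s
Headway = 36.6338 + 28
Headway = 64.6 s

64.6


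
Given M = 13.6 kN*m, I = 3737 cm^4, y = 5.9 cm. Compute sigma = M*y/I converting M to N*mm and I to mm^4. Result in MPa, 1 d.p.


Convert units:
M = 13.6 kN*m = 13600000 N*mm
y = 5.9 cm = 59 mm
I = 3737 cm^4 = 37370000 mm^4
sigma = 13600000 * 59 / 37370000
sigma = 21.5 MPa

21.5


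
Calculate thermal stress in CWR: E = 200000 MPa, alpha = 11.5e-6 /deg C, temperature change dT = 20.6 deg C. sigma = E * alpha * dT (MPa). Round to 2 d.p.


sigma = E * alpha * dT
sigma = 200000 * 11.5e-6 * 20.6
sigma = 2.3 * 20.6
sigma = 47.38 MPa

47.38


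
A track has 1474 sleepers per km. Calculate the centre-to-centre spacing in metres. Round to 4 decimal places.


Spacing = 1000 m / number of sleepers
Spacing = 1000 / 1474
Spacing = 0.6784 m

0.6784


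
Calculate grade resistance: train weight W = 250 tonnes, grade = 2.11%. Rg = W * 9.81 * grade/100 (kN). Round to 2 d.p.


Rg = W * 9.81 * grade / 100
Rg = 250 * 9.81 * 2.11 / 100
Rg = 2452.5 * 0.0211
Rg = 51.75 kN

51.75


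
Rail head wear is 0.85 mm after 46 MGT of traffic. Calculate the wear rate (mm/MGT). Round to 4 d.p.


Wear rate = total wear / cumulative tonnage
Rate = 0.85 / 46
Rate = 0.0185 mm/MGT

0.0185


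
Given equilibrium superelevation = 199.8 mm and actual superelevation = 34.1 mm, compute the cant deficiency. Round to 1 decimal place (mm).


Cant deficiency = equilibrium cant - actual cant
CD = 199.8 - 34.1
CD = 165.7 mm

165.7


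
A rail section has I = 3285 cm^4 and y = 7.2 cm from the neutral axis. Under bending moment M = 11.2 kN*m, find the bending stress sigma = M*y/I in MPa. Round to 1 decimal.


Convert units:
M = 11.2 kN*m = 11200000 N*mm
y = 7.2 cm = 72 mm
I = 3285 cm^4 = 32850000 mm^4
sigma = 11200000 * 72 / 32850000
sigma = 24.5 MPa

24.5


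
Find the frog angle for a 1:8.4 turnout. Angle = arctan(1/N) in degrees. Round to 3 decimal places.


1/N = 1/8.4 = 0.119048
angle = arctan(0.119048) = 0.11849 rad
angle = 0.11849 * 180/pi = 6.789 degrees

6.789


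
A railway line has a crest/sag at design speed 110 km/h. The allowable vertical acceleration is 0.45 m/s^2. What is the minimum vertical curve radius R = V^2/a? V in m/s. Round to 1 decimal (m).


Convert speed: V = 110 / 3.6 = 30.5556 m/s
V^2 = 933.642 m^2/s^2
R_v = 933.642 / 0.45
R_v = 2074.8 m

2074.8


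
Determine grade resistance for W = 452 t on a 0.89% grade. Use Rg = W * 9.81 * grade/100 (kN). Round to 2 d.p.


Rg = W * 9.81 * grade / 100
Rg = 452 * 9.81 * 0.89 / 100
Rg = 4434.12 * 0.0089
Rg = 39.46 kN

39.46


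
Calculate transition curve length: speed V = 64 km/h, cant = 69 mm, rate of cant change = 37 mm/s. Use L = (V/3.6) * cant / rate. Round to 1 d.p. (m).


Convert speed: V = 64 / 3.6 = 17.7778 m/s
L = 17.7778 * 69 / 37
L = 1226.6667 / 37
L = 33.2 m

33.2


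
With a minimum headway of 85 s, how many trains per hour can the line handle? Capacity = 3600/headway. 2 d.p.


Capacity = 3600 / headway
Capacity = 3600 / 85
Capacity = 42.35 trains/hour

42.35


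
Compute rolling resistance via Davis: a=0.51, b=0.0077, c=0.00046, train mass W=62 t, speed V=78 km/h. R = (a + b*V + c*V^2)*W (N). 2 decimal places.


b*V = 0.0077 * 78 = 0.6006
c*V^2 = 0.00046 * 6084 = 2.79864
R_per_t = 0.51 + 0.6006 + 2.79864 = 3.90924 N/t
R_total = 3.90924 * 62 = 242.37 N

242.37


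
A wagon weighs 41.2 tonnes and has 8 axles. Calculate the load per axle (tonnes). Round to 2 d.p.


Load per axle = total weight / number of axles
Load = 41.2 / 8
Load = 5.15 tonnes

5.15


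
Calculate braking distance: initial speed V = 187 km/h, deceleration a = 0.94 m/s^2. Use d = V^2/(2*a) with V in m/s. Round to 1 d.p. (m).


Convert speed: V = 187 / 3.6 = 51.9444 m/s
V^2 = 2698.2253
d = 2698.2253 / (2 * 0.94)
d = 2698.2253 / 1.88
d = 1435.2 m

1435.2


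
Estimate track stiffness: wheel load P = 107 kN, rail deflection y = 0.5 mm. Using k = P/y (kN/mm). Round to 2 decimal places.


Track stiffness k = P / y
k = 107 / 0.5
k = 214.00 kN/mm

214.00


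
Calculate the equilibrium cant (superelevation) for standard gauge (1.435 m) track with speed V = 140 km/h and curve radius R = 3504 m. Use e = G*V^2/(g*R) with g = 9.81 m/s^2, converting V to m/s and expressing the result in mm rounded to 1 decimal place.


Convert speed: V = 140 / 3.6 = 38.8889 m/s
Apply formula: e = 1.435 * 38.8889^2 / (9.81 * 3504)
e = 1.435 * 1512.3457 / 34374.24
e = 0.063135 m = 63.1 mm

63.1


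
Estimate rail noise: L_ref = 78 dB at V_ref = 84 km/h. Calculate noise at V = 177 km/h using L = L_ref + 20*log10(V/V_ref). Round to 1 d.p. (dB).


V/V_ref = 177 / 84 = 2.107143
log10(2.107143) = 0.323694
20 * 0.323694 = 6.4739
L = 78 + 6.4739 = 84.5 dB

84.5


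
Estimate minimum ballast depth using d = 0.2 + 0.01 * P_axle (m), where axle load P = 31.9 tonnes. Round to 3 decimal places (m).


d = 0.2 + 0.01 * 31.9
d = 0.2 + 0.319
d = 0.519 m

0.519


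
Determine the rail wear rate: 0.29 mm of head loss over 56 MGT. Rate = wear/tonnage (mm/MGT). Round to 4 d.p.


Wear rate = total wear / cumulative tonnage
Rate = 0.29 / 56
Rate = 0.0052 mm/MGT

0.0052


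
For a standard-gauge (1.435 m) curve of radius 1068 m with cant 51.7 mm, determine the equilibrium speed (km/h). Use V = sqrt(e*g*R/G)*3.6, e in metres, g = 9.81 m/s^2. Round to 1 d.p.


Convert cant: e = 51.7 mm = 0.0517 m
V_ms = sqrt(0.0517 * 9.81 * 1068 / 1.435)
V_ms = sqrt(377.466924) = 19.4285 m/s
V = 19.4285 * 3.6 = 69.9 km/h

69.9


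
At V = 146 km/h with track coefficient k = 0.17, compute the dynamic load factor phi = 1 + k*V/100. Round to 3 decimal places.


phi = 1 + k * V / 100
phi = 1 + 0.17 * 146 / 100
phi = 1 + 0.2482
phi = 1.248

1.248


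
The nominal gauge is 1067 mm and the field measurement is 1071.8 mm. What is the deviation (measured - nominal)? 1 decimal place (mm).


Deviation = measured - nominal
Deviation = 1071.8 - 1067
Deviation = 4.8 mm

4.8


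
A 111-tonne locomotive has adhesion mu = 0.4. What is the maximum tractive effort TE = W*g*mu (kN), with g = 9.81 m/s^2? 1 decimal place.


TE_max = W * g * mu
TE_max = 111 * 9.81 * 0.4
TE_max = 1088.91 * 0.4
TE_max = 435.6 kN

435.6


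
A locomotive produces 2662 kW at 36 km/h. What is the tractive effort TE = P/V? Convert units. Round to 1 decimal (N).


Convert: P = 2662 kW = 2662000 W
V = 36 / 3.6 = 10.0 m/s
TE = 2662000 / 10.0
TE = 266200.0 N

266200.0


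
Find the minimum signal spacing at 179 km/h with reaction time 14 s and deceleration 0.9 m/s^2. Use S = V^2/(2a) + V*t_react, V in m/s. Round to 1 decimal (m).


V = 179 / 3.6 = 49.7222 m/s
Braking distance = 49.7222^2 / (2*0.9) = 1373.4997 m
Sighting distance = 49.7222 * 14 = 696.1111 m
S = 1373.4997 + 696.1111 = 2069.6 m

2069.6


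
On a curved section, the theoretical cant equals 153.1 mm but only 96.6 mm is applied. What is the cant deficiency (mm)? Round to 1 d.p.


Cant deficiency = equilibrium cant - actual cant
CD = 153.1 - 96.6
CD = 56.5 mm

56.5


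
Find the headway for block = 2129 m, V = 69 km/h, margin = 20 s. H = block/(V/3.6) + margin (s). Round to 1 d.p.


V = 69 / 3.6 = 19.1667 m/s
Block traversal time = 2129 / 19.1667 = 111.0783 s
Headway = 111.0783 + 20
Headway = 131.1 s

131.1


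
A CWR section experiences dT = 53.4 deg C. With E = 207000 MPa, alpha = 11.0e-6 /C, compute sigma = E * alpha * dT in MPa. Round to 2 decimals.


sigma = E * alpha * dT
sigma = 207000 * 11.0e-6 * 53.4
sigma = 2.277 * 53.4
sigma = 121.59 MPa

121.59


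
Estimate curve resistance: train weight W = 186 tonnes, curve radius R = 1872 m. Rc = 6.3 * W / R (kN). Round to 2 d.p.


Rc = 6.3 * W / R
Rc = 6.3 * 186 / 1872
Rc = 1171.8 / 1872
Rc = 0.63 kN

0.63


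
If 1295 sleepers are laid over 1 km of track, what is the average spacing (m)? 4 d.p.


Spacing = 1000 m / number of sleepers
Spacing = 1000 / 1295
Spacing = 0.7722 m

0.7722


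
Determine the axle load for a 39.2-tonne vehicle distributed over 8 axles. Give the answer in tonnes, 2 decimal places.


Load per axle = total weight / number of axles
Load = 39.2 / 8
Load = 4.90 tonnes

4.90


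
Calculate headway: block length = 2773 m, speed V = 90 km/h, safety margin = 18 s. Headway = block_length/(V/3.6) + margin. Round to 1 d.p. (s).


V = 90 / 3.6 = 25.0 m/s
Block traversal time = 2773 / 25.0 = 110.92 s
Headway = 110.92 + 18
Headway = 128.9 s

128.9


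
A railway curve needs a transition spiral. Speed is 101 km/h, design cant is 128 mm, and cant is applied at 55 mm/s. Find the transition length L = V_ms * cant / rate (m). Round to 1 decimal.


Convert speed: V = 101 / 3.6 = 28.0556 m/s
L = 28.0556 * 128 / 55
L = 3591.1111 / 55
L = 65.3 m

65.3


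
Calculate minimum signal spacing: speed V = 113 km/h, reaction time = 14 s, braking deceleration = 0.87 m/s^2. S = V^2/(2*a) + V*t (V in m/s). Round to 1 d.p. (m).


V = 113 / 3.6 = 31.3889 m/s
Braking distance = 31.3889^2 / (2*0.87) = 566.2427 m
Sighting distance = 31.3889 * 14 = 439.4444 m
S = 566.2427 + 439.4444 = 1005.7 m

1005.7


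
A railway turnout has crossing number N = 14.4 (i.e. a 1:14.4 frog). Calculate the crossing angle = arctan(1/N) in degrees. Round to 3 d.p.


1/N = 1/14.4 = 0.069444
angle = arctan(0.069444) = 0.069333 rad
angle = 0.069333 * 180/pi = 3.972 degrees

3.972


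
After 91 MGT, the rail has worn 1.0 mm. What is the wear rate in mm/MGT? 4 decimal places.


Wear rate = total wear / cumulative tonnage
Rate = 1.0 / 91
Rate = 0.0110 mm/MGT

0.0110


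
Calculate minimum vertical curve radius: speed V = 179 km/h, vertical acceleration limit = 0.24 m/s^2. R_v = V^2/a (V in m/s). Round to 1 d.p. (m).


Convert speed: V = 179 / 3.6 = 49.7222 m/s
V^2 = 2472.2994 m^2/s^2
R_v = 2472.2994 / 0.24
R_v = 10301.2 m

10301.2


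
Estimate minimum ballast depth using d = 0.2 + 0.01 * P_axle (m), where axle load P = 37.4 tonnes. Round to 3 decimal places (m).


d = 0.2 + 0.01 * 37.4
d = 0.2 + 0.374
d = 0.574 m

0.574


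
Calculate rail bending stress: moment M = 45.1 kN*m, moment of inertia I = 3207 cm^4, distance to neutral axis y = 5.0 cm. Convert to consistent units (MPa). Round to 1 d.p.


Convert units:
M = 45.1 kN*m = 45100000 N*mm
y = 5.0 cm = 50 mm
I = 3207 cm^4 = 32070000 mm^4
sigma = 45100000 * 50 / 32070000
sigma = 70.3 MPa

70.3


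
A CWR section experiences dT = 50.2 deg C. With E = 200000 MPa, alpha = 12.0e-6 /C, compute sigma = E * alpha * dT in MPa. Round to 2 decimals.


sigma = E * alpha * dT
sigma = 200000 * 12.0e-6 * 50.2
sigma = 2.4 * 50.2
sigma = 120.48 MPa

120.48


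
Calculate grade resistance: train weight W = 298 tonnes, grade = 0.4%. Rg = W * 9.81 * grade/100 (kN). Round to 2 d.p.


Rg = W * 9.81 * grade / 100
Rg = 298 * 9.81 * 0.4 / 100
Rg = 2923.38 * 0.004
Rg = 11.69 kN

11.69


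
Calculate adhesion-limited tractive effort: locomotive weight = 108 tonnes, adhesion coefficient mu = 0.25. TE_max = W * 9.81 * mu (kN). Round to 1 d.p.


TE_max = W * g * mu
TE_max = 108 * 9.81 * 0.25
TE_max = 1059.48 * 0.25
TE_max = 264.9 kN

264.9


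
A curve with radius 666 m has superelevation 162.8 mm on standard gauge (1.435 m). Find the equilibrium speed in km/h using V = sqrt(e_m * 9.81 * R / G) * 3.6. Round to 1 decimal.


Convert cant: e = 162.8 mm = 0.1628 m
V_ms = sqrt(0.1628 * 9.81 * 666 / 1.435)
V_ms = sqrt(741.217622) = 27.2253 m/s
V = 27.2253 * 3.6 = 98.0 km/h

98.0


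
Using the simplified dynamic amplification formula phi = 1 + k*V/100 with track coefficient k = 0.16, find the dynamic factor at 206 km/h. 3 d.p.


phi = 1 + k * V / 100
phi = 1 + 0.16 * 206 / 100
phi = 1 + 0.3296
phi = 1.330

1.330


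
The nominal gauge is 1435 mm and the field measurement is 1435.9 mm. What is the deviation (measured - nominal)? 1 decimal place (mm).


Deviation = measured - nominal
Deviation = 1435.9 - 1435
Deviation = 0.9 mm

0.9


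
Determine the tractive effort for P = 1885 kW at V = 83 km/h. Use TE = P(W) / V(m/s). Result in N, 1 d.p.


Convert: P = 1885 kW = 1885000 W
V = 83 / 3.6 = 23.0556 m/s
TE = 1885000 / 23.0556
TE = 81759.0 N

81759.0


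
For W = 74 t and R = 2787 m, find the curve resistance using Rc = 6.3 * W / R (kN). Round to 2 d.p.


Rc = 6.3 * W / R
Rc = 6.3 * 74 / 2787
Rc = 466.2 / 2787
Rc = 0.17 kN

0.17


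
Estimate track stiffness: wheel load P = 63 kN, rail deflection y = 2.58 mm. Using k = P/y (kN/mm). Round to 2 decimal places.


Track stiffness k = P / y
k = 63 / 2.58
k = 24.42 kN/mm

24.42


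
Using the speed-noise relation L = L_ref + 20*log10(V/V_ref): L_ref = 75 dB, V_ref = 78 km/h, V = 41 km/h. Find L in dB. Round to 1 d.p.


V/V_ref = 41 / 78 = 0.525641
log10(0.525641) = -0.279311
20 * -0.279311 = -5.5862
L = 75 + -5.5862 = 69.4 dB

69.4


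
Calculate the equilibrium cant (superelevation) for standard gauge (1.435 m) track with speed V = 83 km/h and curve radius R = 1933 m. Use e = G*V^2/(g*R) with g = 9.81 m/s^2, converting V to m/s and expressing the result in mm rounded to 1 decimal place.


Convert speed: V = 83 / 3.6 = 23.0556 m/s
Apply formula: e = 1.435 * 23.0556^2 / (9.81 * 1933)
e = 1.435 * 531.5586 / 18962.73
e = 0.040226 m = 40.2 mm

40.2


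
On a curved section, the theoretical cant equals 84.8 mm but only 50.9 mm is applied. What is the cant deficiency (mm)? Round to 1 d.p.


Cant deficiency = equilibrium cant - actual cant
CD = 84.8 - 50.9
CD = 33.9 mm

33.9


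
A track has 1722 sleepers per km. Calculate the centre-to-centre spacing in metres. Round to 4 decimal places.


Spacing = 1000 m / number of sleepers
Spacing = 1000 / 1722
Spacing = 0.5807 m

0.5807


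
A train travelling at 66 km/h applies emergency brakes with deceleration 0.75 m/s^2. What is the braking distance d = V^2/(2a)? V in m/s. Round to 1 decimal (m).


Convert speed: V = 66 / 3.6 = 18.3333 m/s
V^2 = 336.1111
d = 336.1111 / (2 * 0.75)
d = 336.1111 / 1.5
d = 224.1 m

224.1


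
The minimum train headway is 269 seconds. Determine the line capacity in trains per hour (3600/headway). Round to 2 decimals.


Capacity = 3600 / headway
Capacity = 3600 / 269
Capacity = 13.38 trains/hour

13.38


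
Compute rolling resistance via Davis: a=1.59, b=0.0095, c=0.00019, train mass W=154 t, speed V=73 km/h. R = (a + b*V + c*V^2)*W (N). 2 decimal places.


b*V = 0.0095 * 73 = 0.6935
c*V^2 = 0.00019 * 5329 = 1.01251
R_per_t = 1.59 + 0.6935 + 1.01251 = 3.29601 N/t
R_total = 3.29601 * 154 = 507.59 N

507.59


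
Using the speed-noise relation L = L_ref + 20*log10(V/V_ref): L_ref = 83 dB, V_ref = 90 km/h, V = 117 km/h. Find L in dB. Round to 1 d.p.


V/V_ref = 117 / 90 = 1.3
log10(1.3) = 0.113943
20 * 0.113943 = 2.2789
L = 83 + 2.2789 = 85.3 dB

85.3


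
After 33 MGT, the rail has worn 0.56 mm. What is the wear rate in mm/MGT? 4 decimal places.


Wear rate = total wear / cumulative tonnage
Rate = 0.56 / 33
Rate = 0.0170 mm/MGT

0.0170


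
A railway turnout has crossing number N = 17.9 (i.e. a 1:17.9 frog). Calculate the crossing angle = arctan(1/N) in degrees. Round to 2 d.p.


1/N = 1/17.9 = 0.055866
angle = arctan(0.055866) = 0.055808 rad
angle = 0.055808 * 180/pi = 3.20 degrees

3.20


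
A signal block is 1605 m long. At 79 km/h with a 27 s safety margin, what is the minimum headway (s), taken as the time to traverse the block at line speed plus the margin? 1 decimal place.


V = 79 / 3.6 = 21.9444 m/s
Block traversal time = 1605 / 21.9444 = 73.1392 s
Headway = 73.1392 + 27
Headway = 100.1 s

100.1


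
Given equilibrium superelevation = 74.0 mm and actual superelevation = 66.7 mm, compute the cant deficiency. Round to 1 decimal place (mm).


Cant deficiency = equilibrium cant - actual cant
CD = 74.0 - 66.7
CD = 7.3 mm

7.3


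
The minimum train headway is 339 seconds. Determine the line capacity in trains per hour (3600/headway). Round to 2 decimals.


Capacity = 3600 / headway
Capacity = 3600 / 339
Capacity = 10.62 trains/hour

10.62


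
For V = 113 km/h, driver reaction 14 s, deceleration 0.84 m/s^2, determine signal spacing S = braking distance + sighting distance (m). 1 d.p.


V = 113 / 3.6 = 31.3889 m/s
Braking distance = 31.3889^2 / (2*0.84) = 586.4657 m
Sighting distance = 31.3889 * 14 = 439.4444 m
S = 586.4657 + 439.4444 = 1025.9 m

1025.9


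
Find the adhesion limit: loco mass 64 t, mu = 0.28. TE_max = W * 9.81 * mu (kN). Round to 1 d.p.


TE_max = W * g * mu
TE_max = 64 * 9.81 * 0.28
TE_max = 627.84 * 0.28
TE_max = 175.8 kN

175.8


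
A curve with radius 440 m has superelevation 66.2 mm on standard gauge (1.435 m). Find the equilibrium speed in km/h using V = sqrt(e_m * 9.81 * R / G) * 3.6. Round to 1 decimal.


Convert cant: e = 66.2 mm = 0.0662 m
V_ms = sqrt(0.0662 * 9.81 * 440 / 1.435)
V_ms = sqrt(199.125909) = 14.1112 m/s
V = 14.1112 * 3.6 = 50.8 km/h

50.8


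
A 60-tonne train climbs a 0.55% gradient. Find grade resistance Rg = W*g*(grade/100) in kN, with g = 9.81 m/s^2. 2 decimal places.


Rg = W * 9.81 * grade / 100
Rg = 60 * 9.81 * 0.55 / 100
Rg = 588.6 * 0.0055
Rg = 3.24 kN

3.24


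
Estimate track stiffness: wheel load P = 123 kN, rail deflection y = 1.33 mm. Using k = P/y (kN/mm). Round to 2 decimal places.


Track stiffness k = P / y
k = 123 / 1.33
k = 92.48 kN/mm

92.48


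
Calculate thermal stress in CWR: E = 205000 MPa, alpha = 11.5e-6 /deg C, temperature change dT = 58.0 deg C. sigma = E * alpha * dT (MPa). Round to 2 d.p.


sigma = E * alpha * dT
sigma = 205000 * 11.5e-6 * 58.0
sigma = 2.3575 * 58.0
sigma = 136.74 MPa

136.74


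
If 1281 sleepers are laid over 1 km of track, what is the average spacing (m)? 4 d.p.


Spacing = 1000 m / number of sleepers
Spacing = 1000 / 1281
Spacing = 0.7806 m

0.7806


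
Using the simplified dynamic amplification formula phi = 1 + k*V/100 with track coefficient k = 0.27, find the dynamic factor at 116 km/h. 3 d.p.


phi = 1 + k * V / 100
phi = 1 + 0.27 * 116 / 100
phi = 1 + 0.3132
phi = 1.313

1.313


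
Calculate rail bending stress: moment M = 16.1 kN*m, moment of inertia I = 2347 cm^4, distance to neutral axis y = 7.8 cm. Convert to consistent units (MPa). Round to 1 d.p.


Convert units:
M = 16.1 kN*m = 16100000 N*mm
y = 7.8 cm = 78 mm
I = 2347 cm^4 = 23470000 mm^4
sigma = 16100000 * 78 / 23470000
sigma = 53.5 MPa

53.5


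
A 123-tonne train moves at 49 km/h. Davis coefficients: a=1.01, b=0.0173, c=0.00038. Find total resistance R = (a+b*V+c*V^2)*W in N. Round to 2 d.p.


b*V = 0.0173 * 49 = 0.8477
c*V^2 = 0.00038 * 2401 = 0.91238
R_per_t = 1.01 + 0.8477 + 0.91238 = 2.77008 N/t
R_total = 2.77008 * 123 = 340.72 N

340.72


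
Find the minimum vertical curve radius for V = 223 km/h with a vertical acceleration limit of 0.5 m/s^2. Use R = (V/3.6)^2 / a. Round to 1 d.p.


Convert speed: V = 223 / 3.6 = 61.9444 m/s
V^2 = 3837.1142 m^2/s^2
R_v = 3837.1142 / 0.5
R_v = 7674.2 m

7674.2


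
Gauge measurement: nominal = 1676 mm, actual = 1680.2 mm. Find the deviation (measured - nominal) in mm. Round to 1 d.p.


Deviation = measured - nominal
Deviation = 1680.2 - 1676
Deviation = 4.2 mm

4.2


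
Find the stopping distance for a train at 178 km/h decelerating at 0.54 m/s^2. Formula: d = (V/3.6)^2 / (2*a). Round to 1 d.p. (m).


Convert speed: V = 178 / 3.6 = 49.4444 m/s
V^2 = 2444.7531
d = 2444.7531 / (2 * 0.54)
d = 2444.7531 / 1.08
d = 2263.7 m

2263.7


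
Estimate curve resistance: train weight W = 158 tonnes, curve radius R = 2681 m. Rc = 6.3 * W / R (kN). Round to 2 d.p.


Rc = 6.3 * W / R
Rc = 6.3 * 158 / 2681
Rc = 995.4 / 2681
Rc = 0.37 kN

0.37


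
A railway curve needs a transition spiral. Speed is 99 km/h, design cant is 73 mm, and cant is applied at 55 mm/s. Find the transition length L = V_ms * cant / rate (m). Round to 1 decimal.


Convert speed: V = 99 / 3.6 = 27.5 m/s
L = 27.5 * 73 / 55
L = 2007.5 / 55
L = 36.5 m

36.5


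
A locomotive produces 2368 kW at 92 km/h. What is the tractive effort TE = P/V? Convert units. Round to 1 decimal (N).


Convert: P = 2368 kW = 2368000 W
V = 92 / 3.6 = 25.5556 m/s
TE = 2368000 / 25.5556
TE = 92660.9 N

92660.9


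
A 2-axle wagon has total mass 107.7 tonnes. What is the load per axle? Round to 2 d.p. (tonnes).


Load per axle = total weight / number of axles
Load = 107.7 / 2
Load = 53.85 tonnes

53.85


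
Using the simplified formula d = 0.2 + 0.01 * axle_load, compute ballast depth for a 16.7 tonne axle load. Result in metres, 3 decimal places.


d = 0.2 + 0.01 * 16.7
d = 0.2 + 0.167
d = 0.367 m

0.367


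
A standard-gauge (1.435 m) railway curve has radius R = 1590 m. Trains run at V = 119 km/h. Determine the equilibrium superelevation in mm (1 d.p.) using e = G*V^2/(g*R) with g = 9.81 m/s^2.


Convert speed: V = 119 / 3.6 = 33.0556 m/s
Apply formula: e = 1.435 * 33.0556^2 / (9.81 * 1590)
e = 1.435 * 1092.6698 / 15597.9
e = 0.100525 m = 100.5 mm

100.5


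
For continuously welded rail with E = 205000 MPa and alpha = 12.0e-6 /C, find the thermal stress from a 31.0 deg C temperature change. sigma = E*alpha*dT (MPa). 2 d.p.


sigma = E * alpha * dT
sigma = 205000 * 12.0e-6 * 31.0
sigma = 2.46 * 31.0
sigma = 76.26 MPa

76.26


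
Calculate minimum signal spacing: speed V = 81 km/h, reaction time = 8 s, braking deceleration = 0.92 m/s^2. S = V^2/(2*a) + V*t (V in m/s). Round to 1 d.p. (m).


V = 81 / 3.6 = 22.5 m/s
Braking distance = 22.5^2 / (2*0.92) = 275.1359 m
Sighting distance = 22.5 * 8 = 180.0 m
S = 275.1359 + 180.0 = 455.1 m

455.1


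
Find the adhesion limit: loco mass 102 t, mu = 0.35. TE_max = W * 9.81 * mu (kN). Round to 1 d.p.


TE_max = W * g * mu
TE_max = 102 * 9.81 * 0.35
TE_max = 1000.62 * 0.35
TE_max = 350.2 kN

350.2


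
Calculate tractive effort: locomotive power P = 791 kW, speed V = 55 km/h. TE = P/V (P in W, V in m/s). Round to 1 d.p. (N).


Convert: P = 791 kW = 791000 W
V = 55 / 3.6 = 15.2778 m/s
TE = 791000 / 15.2778
TE = 51774.5 N

51774.5


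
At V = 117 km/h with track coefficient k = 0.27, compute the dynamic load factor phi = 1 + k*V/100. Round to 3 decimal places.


phi = 1 + k * V / 100
phi = 1 + 0.27 * 117 / 100
phi = 1 + 0.3159
phi = 1.316

1.316


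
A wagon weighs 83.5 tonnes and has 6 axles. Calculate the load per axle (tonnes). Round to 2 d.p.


Load per axle = total weight / number of axles
Load = 83.5 / 6
Load = 13.92 tonnes

13.92


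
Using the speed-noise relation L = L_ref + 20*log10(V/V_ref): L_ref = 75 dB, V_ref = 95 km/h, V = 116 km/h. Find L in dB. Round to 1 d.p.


V/V_ref = 116 / 95 = 1.221053
log10(1.221053) = 0.086734
20 * 0.086734 = 1.7347
L = 75 + 1.7347 = 76.7 dB

76.7


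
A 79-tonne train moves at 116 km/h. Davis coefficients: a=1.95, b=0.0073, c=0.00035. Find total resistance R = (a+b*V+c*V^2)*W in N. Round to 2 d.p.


b*V = 0.0073 * 116 = 0.8468
c*V^2 = 0.00035 * 13456 = 4.7096
R_per_t = 1.95 + 0.8468 + 4.7096 = 7.5064 N/t
R_total = 7.5064 * 79 = 593.01 N

593.01


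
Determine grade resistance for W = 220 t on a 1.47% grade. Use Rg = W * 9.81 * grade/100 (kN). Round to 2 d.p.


Rg = W * 9.81 * grade / 100
Rg = 220 * 9.81 * 1.47 / 100
Rg = 2158.2 * 0.0147
Rg = 31.73 kN

31.73


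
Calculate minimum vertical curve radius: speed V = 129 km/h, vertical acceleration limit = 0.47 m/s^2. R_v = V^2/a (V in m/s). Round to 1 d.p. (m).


Convert speed: V = 129 / 3.6 = 35.8333 m/s
V^2 = 1284.0278 m^2/s^2
R_v = 1284.0278 / 0.47
R_v = 2732.0 m

2732.0


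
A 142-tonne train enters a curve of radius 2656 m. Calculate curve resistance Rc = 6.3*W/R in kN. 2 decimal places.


Rc = 6.3 * W / R
Rc = 6.3 * 142 / 2656
Rc = 894.6 / 2656
Rc = 0.34 kN

0.34


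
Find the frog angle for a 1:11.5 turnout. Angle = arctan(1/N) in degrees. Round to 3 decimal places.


1/N = 1/11.5 = 0.086957
angle = arctan(0.086957) = 0.086738 rad
angle = 0.086738 * 180/pi = 4.970 degrees

4.970


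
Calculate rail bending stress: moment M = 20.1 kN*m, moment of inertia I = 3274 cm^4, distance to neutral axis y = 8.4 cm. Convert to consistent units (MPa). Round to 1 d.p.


Convert units:
M = 20.1 kN*m = 20100000 N*mm
y = 8.4 cm = 84 mm
I = 3274 cm^4 = 32740000 mm^4
sigma = 20100000 * 84 / 32740000
sigma = 51.6 MPa

51.6


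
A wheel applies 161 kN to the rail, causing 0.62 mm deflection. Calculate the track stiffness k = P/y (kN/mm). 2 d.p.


Track stiffness k = P / y
k = 161 / 0.62
k = 259.68 kN/mm

259.68


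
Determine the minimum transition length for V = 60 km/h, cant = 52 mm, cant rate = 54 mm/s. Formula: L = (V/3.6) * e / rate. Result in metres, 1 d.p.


Convert speed: V = 60 / 3.6 = 16.6667 m/s
L = 16.6667 * 52 / 54
L = 866.6667 / 54
L = 16.0 m

16.0


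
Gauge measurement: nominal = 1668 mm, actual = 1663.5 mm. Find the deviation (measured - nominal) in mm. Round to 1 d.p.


Deviation = measured - nominal
Deviation = 1663.5 - 1668
Deviation = -4.5 mm

-4.5


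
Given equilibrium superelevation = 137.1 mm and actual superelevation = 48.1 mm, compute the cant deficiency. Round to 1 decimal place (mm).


Cant deficiency = equilibrium cant - actual cant
CD = 137.1 - 48.1
CD = 89.0 mm

89.0


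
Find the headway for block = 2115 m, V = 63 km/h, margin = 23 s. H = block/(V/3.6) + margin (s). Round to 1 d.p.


V = 63 / 3.6 = 17.5 m/s
Block traversal time = 2115 / 17.5 = 120.8571 s
Headway = 120.8571 + 23
Headway = 143.9 s

143.9


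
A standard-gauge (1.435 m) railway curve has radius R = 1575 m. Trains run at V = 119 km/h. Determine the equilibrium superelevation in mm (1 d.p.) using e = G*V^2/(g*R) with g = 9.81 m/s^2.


Convert speed: V = 119 / 3.6 = 33.0556 m/s
Apply formula: e = 1.435 * 33.0556^2 / (9.81 * 1575)
e = 1.435 * 1092.6698 / 15450.75
e = 0.101483 m = 101.5 mm

101.5


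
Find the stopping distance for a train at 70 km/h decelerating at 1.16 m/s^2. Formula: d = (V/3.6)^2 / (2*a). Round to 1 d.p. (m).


Convert speed: V = 70 / 3.6 = 19.4444 m/s
V^2 = 378.0864
d = 378.0864 / (2 * 1.16)
d = 378.0864 / 2.32
d = 163.0 m

163.0


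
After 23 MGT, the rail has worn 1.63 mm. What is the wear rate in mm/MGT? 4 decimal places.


Wear rate = total wear / cumulative tonnage
Rate = 1.63 / 23
Rate = 0.0709 mm/MGT

0.0709


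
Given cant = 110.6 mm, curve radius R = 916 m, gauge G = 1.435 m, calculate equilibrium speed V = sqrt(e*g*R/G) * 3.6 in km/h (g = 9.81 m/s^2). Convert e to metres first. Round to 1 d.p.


Convert cant: e = 110.6 mm = 0.1106 m
V_ms = sqrt(0.1106 * 9.81 * 916 / 1.435)
V_ms = sqrt(692.576429) = 26.3168 m/s
V = 26.3168 * 3.6 = 94.7 km/h

94.7


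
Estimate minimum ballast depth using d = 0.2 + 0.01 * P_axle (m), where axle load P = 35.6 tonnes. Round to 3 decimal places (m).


d = 0.2 + 0.01 * 35.6
d = 0.2 + 0.356
d = 0.556 m

0.556


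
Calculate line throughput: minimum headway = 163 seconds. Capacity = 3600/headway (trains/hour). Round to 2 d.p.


Capacity = 3600 / headway
Capacity = 3600 / 163
Capacity = 22.09 trains/hour

22.09


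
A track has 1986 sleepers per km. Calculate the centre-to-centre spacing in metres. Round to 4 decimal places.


Spacing = 1000 m / number of sleepers
Spacing = 1000 / 1986
Spacing = 0.5035 m

0.5035


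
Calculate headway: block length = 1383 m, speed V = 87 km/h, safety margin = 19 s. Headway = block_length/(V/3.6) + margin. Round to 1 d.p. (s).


V = 87 / 3.6 = 24.1667 m/s
Block traversal time = 1383 / 24.1667 = 57.2276 s
Headway = 57.2276 + 19
Headway = 76.2 s

76.2


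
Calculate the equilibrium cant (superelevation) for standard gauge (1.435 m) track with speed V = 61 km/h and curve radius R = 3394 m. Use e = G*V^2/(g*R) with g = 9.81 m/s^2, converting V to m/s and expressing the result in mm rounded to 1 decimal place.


Convert speed: V = 61 / 3.6 = 16.9444 m/s
Apply formula: e = 1.435 * 16.9444^2 / (9.81 * 3394)
e = 1.435 * 287.1142 / 33295.14
e = 0.012374 m = 12.4 mm

12.4


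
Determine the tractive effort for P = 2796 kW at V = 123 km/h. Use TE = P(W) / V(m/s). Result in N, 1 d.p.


Convert: P = 2796 kW = 2796000 W
V = 123 / 3.6 = 34.1667 m/s
TE = 2796000 / 34.1667
TE = 81834.1 N

81834.1


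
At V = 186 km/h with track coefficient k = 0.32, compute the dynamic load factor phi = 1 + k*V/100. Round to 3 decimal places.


phi = 1 + k * V / 100
phi = 1 + 0.32 * 186 / 100
phi = 1 + 0.5952
phi = 1.595

1.595


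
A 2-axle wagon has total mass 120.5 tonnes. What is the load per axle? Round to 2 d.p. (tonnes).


Load per axle = total weight / number of axles
Load = 120.5 / 2
Load = 60.25 tonnes

60.25


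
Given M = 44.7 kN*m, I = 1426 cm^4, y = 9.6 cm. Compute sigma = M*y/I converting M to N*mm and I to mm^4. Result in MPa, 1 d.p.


Convert units:
M = 44.7 kN*m = 44700000 N*mm
y = 9.6 cm = 96 mm
I = 1426 cm^4 = 14260000 mm^4
sigma = 44700000 * 96 / 14260000
sigma = 300.9 MPa

300.9


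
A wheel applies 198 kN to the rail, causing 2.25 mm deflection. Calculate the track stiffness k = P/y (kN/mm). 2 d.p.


Track stiffness k = P / y
k = 198 / 2.25
k = 88.00 kN/mm

88.00


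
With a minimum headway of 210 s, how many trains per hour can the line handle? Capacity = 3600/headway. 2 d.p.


Capacity = 3600 / headway
Capacity = 3600 / 210
Capacity = 17.14 trains/hour

17.14


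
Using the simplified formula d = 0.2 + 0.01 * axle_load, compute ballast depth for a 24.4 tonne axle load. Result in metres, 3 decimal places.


d = 0.2 + 0.01 * 24.4
d = 0.2 + 0.244
d = 0.444 m

0.444


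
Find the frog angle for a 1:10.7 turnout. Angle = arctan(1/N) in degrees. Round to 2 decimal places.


1/N = 1/10.7 = 0.093458
angle = arctan(0.093458) = 0.093187 rad
angle = 0.093187 * 180/pi = 5.34 degrees

5.34


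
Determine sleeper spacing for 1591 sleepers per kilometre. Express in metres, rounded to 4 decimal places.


Spacing = 1000 m / number of sleepers
Spacing = 1000 / 1591
Spacing = 0.6285 m

0.6285


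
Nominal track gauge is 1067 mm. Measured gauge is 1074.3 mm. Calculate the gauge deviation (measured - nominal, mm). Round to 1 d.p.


Deviation = measured - nominal
Deviation = 1074.3 - 1067
Deviation = 7.3 mm

7.3


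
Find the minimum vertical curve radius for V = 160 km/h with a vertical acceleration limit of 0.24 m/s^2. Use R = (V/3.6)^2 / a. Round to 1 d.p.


Convert speed: V = 160 / 3.6 = 44.4444 m/s
V^2 = 1975.3086 m^2/s^2
R_v = 1975.3086 / 0.24
R_v = 8230.5 m

8230.5
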